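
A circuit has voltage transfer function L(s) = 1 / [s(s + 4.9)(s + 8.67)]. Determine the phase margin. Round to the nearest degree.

Gain crossover: |L(jω)| = 1 at ω ≈ 0.0235 rad s⁻¹.
∠L(j0.0235) = −90° − arctan(0.0235/4.9) − arctan(0.0235/8.67) ≈ -90.43°
PM = 180° + (-90.43°) = 89.57°

90°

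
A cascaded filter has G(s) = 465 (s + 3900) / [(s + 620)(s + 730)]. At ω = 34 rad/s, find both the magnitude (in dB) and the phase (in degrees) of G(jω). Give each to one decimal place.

|j34 + 3900| = √(34² + 3900²) = 3900
|j34 + 620| = √(34² + 620²) = 620.9
|j34 + 730| = √(34² + 730²) = 730.8
|G(j34)| = 465 × 3900 / (620.9 × 730.8) = 3.9967
20 log₁₀(3.9967) = 12.03 dB
∠(j34 + 3900) = arctan(34/3900) = 0.50°
∠(j34 + 620) = arctan(34/620) = 3.14°
∠(j34 + 730) = arctan(34/730) = 2.67°
∠G(j34) = 0.50° − (3.14° + 2.67°) = -5.31°

|G| = 12.0 dB, ∠G = -5.3°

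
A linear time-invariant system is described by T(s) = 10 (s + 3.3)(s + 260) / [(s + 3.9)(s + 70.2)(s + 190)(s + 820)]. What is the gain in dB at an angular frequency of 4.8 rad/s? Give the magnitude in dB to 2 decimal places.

|j4.8 + 3.3| = √(4.8² + 3.3²) = 5.825
|j4.8 + 260| = √(4.8² + 260²) = 260
|j4.8 + 3.9| = √(4.8² + 3.9²) = 6.185
|j4.8 + 70.2| = √(4.8² + 70.2²) = 70.36
|j4.8 + 190| = √(4.8² + 190²) = 190.1
|j4.8 + 820| = √(4.8² + 820²) = 820
|T(j4.8)| = 10 × 5.825 × 260 / (6.185 × 70.36 × 190.1 × 820) = 0.00022334
20 log₁₀(0.00022334) = -73.021 dB

-73.02 dB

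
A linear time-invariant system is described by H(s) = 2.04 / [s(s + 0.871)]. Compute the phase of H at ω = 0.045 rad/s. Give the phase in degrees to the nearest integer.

-93 deg

∠(j0.045 + 0.871) = arctan(0.045/0.871) = 2.96°
∠(j0.045) = 90.00°
∠H(j0.045) = − (2.96° + 90.00°) = -92.96°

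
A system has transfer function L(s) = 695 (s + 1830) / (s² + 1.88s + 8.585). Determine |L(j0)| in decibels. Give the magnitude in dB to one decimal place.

L(0) = 695 × 1830 / 8.585 = 1.4815e+05
20 log₁₀(1.4815e+05) = 103.41 dB

103.4 dB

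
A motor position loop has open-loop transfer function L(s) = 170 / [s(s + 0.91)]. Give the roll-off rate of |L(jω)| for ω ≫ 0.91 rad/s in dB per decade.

-40 dB/decade

With 0 zeros and 2 poles, the high-frequency asymptotic slope is 20 × (0 − 2) = -40 dB/decade.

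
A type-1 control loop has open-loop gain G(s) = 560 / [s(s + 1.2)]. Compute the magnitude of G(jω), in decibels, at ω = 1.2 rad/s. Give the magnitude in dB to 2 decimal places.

|j1.2 + 1.2| = √(1.2² + 1.2²) = 1.697
|j1.2| = 1.2
|G(j1.2)| = 560 / (1.697 × 1.2) = 274.99
20 log₁₀(274.99) = 48.786 dB

48.79 dB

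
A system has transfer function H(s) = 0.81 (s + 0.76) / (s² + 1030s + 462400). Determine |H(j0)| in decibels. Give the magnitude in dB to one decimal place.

H(0) = 0.81 × 0.76 / 462400 = 1.3313e-06
20 log₁₀(1.3313e-06) = -117.51 dB

-117.5 dB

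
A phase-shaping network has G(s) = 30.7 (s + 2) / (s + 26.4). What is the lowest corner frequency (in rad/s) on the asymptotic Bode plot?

2 rad/s

Break frequencies occur at each pole and zero magnitude: 2 rad/s, 26.4 rad/s.
The lowest is 2 rad/s.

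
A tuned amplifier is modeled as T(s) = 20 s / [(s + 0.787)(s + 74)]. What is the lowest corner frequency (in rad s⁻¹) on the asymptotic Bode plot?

0.787 rad s⁻¹

Break frequencies occur at each pole and zero magnitude: 0.787 rad s⁻¹, 74 rad s⁻¹.
The lowest is 0.787 rad s⁻¹.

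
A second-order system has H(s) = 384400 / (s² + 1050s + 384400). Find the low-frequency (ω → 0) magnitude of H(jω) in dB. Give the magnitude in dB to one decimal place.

H(0) = 384400 / 384400 = 1
20 log₁₀(1) = 0.00 dB

0.0 dB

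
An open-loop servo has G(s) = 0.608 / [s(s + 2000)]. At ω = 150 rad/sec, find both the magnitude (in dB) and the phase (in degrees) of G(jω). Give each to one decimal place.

|G| = -113.9 dB, ∠G = -94.3°

|j150 + 2000| = √(150² + 2000²) = 2006
|j150| = 150
|G(j150)| = 0.608 / (2006 × 150) = 2.021e-06
20 log₁₀(2.021e-06) = -113.89 dB
∠(j150 + 2000) = arctan(150/2000) = 4.29°
∠(j150) = 90.00°
∠G(j150) = − (4.29° + 90.00°) = -94.29°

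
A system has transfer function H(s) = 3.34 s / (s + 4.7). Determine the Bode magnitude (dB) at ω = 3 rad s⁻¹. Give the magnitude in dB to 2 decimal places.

|j3| = 3
|j3 + 4.7| = √(3² + 4.7²) = 5.576
|H(j3)| = 3.34 × 3 / 5.576 = 1.797
20 log₁₀(1.797) = 5.091 dB

5.09 dB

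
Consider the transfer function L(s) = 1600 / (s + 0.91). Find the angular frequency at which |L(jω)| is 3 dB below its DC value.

For a single-pole low-pass, the −3 dB point is at the pole: ω = 0.91 rad s⁻¹.

0.91 rad s⁻¹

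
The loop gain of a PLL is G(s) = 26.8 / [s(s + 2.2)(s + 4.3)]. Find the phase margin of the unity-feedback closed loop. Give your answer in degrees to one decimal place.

24.4°

Gain crossover: |G(jω)| = 1 at ω ≈ 1.94 rad/s.
∠G(j1.94) = −90° − arctan(1.94/2.2) − arctan(1.94/4.3) ≈ -155.64°
PM = 180° + (-155.64°) = 24.36°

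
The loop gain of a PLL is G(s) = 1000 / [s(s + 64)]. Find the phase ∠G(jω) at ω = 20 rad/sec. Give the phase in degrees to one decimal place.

∠(j20 + 64) = arctan(20/64) = 17.35°
∠(j20) = 90.00°
∠G(j20) = − (17.35° + 90.00°) = -107.35°

-107.4°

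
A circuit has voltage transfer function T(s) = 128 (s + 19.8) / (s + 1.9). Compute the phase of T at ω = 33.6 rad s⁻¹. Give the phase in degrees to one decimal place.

∠(j33.6 + 19.8) = arctan(33.6/19.8) = 59.49°
∠(j33.6 + 1.9) = arctan(33.6/1.9) = 86.76°
∠T(j33.6) = 59.49° − 86.76° = -27.27°

-27.3°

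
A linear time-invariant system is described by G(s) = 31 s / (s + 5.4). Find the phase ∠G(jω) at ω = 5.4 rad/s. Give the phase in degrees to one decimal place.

45.0°

∠(j5.4) = 90.00°
∠(j5.4 + 5.4) = arctan(5.4/5.4) = 45.00°
∠G(j5.4) = 90.00° − 45.00° = 45.00°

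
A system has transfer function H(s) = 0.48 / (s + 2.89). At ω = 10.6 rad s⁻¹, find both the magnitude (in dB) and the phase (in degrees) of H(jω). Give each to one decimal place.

|j10.6 + 2.89| = √(10.6² + 2.89²) = 10.99
|H(j10.6)| = 0.48 / 10.99 = 0.043688
20 log₁₀(0.043688) = -27.19 dB
∠(j10.6 + 2.89) = arctan(10.6/2.89) = 74.75°
∠H(j10.6) = −74.75° = -74.75°

|H| = -27.2 dB, ∠H = -74.7°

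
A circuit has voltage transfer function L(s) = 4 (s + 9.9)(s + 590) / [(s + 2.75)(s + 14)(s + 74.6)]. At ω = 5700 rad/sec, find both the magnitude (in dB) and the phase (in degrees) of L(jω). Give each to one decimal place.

|j5700 + 9.9| = √(5700² + 9.9²) = 5700
|j5700 + 590| = √(5700² + 590²) = 5730
|j5700 + 2.75| = √(5700² + 2.75²) = 5700
|j5700 + 14| = √(5700² + 14²) = 5700
|j5700 + 74.6| = √(5700² + 74.6²) = 5700
|L(j5700)| = 4 × 5700 × 5730 / (5700 × 5700 × 5700) = 0.00070544
20 log₁₀(0.00070544) = -63.03 dB
∠(j5700 + 9.9) = arctan(5700/9.9) = 89.90°
∠(j5700 + 590) = arctan(5700/590) = 84.09°
∠(j5700 + 2.75) = arctan(5700/2.75) = 89.97°
∠(j5700 + 14) = arctan(5700/14) = 89.86°
∠(j5700 + 74.6) = arctan(5700/74.6) = 89.25°
∠L(j5700) = 89.90° + 84.09° − (89.97° + 89.86° + 89.25°) = -95.09°

|L| = -63.0 dB, ∠L = -95.1°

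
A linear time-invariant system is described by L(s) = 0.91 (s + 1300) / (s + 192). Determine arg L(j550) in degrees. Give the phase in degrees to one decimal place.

-47.8 deg

∠(j550 + 1300) = arctan(550/1300) = 22.93°
∠(j550 + 192) = arctan(550/192) = 70.76°
∠L(j550) = 22.93° − 70.76° = -47.82°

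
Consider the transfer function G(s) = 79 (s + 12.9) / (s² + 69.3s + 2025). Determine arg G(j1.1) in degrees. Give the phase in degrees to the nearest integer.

3°

∠(j1.1 + 12.9) = arctan(1.1/12.9) = 4.87°
∠[(j1.1)² + 69.3(j1.1) + 2025] = ∠[2023.8 + j76.23] = 2.16°
∠G(j1.1) = 4.87° − 2.16° = 2.72°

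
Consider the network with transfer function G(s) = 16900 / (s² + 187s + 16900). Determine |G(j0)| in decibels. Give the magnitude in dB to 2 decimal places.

0.00 dB

G(0) = 16900 / 16900 = 1
20 log₁₀(1) = 0.000 dB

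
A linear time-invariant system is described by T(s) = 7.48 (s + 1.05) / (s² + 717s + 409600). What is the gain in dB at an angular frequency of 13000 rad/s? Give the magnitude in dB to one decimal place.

-64.8 dB

|j13000 + 1.05| = √(13000² + 1.05²) = 1.3e+04
|(j13000)² + 717(j13000) + 409600| = |-1.6859e+08 + j9.321e+06| = 1.688e+08
|T(j13000)| = 7.48 × 1.3e+04 / 1.688e+08 = 0.0005759
20 log₁₀(0.0005759) = -64.79 dB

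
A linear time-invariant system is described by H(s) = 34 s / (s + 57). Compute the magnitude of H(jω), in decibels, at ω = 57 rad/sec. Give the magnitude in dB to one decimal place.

|j57| = 57
|j57 + 57| = √(57² + 57²) = 80.61
|H(j57)| = 34 × 57 / 80.61 = 24.042
20 log₁₀(24.042) = 27.62 dB

27.6 dB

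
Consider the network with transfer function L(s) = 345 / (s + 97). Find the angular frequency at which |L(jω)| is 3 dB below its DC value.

97 rad s⁻¹

For a single-pole low-pass, the −3 dB point is at the pole: ω = 97 rad s⁻¹.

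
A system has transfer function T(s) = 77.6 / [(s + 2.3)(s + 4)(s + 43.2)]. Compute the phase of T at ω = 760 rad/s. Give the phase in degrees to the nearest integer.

-266°

∠(j760 + 2.3) = arctan(760/2.3) = 89.83°
∠(j760 + 4) = arctan(760/4) = 89.70°
∠(j760 + 43.2) = arctan(760/43.2) = 86.75°
∠T(j760) = − (89.83° + 89.70° + 86.75°) = -266.27°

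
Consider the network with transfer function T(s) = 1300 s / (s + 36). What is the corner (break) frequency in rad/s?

The single real pole at s = −36 gives a corner at ω = 36 rad/s.

36 rad/s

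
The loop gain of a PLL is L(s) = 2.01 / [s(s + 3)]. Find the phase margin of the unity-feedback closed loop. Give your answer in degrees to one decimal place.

77.7°

Gain crossover: |L(jω)| = 1 at ω ≈ 0.655 rad/s.
∠L(j0.655) = −90° − arctan(0.655/3) ≈ -102.31°
PM = 180° + (-102.31°) = 77.69°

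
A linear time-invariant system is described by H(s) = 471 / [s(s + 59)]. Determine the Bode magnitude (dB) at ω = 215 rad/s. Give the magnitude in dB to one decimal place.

-40.2 dB

|j215 + 59| = √(215² + 59²) = 222.9
|j215| = 215
|H(j215)| = 471 / (222.9 × 215) = 0.009826
20 log₁₀(0.009826) = -40.15 dB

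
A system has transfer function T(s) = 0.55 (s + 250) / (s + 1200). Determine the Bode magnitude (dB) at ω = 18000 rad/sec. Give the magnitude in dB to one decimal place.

-5.2 dB

|j18000 + 250| = √(18000² + 250²) = 1.8e+04
|j18000 + 1200| = √(18000² + 1200²) = 1.804e+04
|T(j18000)| = 0.55 × 1.8e+04 / 1.804e+04 = 0.54883
20 log₁₀(0.54883) = -5.21 dB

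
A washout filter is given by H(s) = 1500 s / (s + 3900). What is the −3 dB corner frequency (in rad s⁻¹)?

For a single-pole high-pass, the −3 dB point is at the pole: ω = 3900 rad s⁻¹.

3900 rad s⁻¹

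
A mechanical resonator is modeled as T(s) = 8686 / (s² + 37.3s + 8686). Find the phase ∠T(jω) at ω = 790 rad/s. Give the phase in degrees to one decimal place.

∠[(j790)² + 37.3(j790) + 8686] = ∠[-6.1541e+05 + j29467] = 177.26°
∠T(j790) = −177.26° = -177.26°

-177.3 deg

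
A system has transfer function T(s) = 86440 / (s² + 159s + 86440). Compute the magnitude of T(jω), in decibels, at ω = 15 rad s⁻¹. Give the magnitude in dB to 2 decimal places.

|(j15)² + 159(j15) + 86440| = |86215 + j2385| = 8.625e+04
|T(j15)| = 86440 / 8.625e+04 = 1.0022
20 log₁₀(1.0022) = 0.019 dB

0.02 dB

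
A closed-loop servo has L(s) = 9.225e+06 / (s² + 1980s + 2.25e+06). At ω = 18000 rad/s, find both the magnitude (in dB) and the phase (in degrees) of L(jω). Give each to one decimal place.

|L| = -30.9 dB, ∠L = -173.7 deg

|(j18000)² + 1980(j18000) + 2.25e+06| = |-3.2175e+08 + j3.564e+07| = 3.237e+08
|L(j18000)| = 9.225e+06 / 3.237e+08 = 0.028497
20 log₁₀(0.028497) = -30.90 dB
∠[(j18000)² + 1980(j18000) + 2.25e+06] = ∠[-3.2175e+08 + j3.564e+07] = 173.68°
∠L(j18000) = −173.68° = -173.68°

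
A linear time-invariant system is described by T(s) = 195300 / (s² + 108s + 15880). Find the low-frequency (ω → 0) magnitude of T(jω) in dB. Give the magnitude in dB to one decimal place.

21.8 dB

T(0) = 195300 / 15880 = 12.298
20 log₁₀(12.298) = 21.80 dB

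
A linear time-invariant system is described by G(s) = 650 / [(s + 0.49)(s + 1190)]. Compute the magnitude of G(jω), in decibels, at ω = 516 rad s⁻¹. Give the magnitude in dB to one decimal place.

-60.3 dB

|j516 + 0.49| = √(516² + 0.49²) = 516
|j516 + 1190| = √(516² + 1190²) = 1297
|G(j516)| = 650 / (516 × 1297) = 0.00097119
20 log₁₀(0.00097119) = -60.25 dB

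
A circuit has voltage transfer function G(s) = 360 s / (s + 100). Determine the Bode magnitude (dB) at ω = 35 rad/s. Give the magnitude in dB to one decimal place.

|j35| = 35
|j35 + 100| = √(35² + 100²) = 105.9
|G(j35)| = 360 × 35 / 105.9 = 118.93
20 log₁₀(118.93) = 41.51 dB

41.5 dB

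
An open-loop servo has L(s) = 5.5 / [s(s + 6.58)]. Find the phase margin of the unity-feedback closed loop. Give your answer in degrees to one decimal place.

82.8°

Gain crossover: |L(jω)| = 1 at ω ≈ 0.829 rad s⁻¹.
∠L(j0.829) = −90° − arctan(0.829/6.58) ≈ -97.18°
PM = 180° + (-97.18°) = 82.82°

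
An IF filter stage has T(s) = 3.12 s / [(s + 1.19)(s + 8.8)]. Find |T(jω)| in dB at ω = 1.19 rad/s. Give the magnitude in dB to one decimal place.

-12.1 dB

|j1.19| = 1.19
|j1.19 + 1.19| = √(1.19² + 1.19²) = 1.683
|j1.19 + 8.8| = √(1.19² + 8.8²) = 8.88
|T(j1.19)| = 3.12 × 1.19 / (1.683 × 8.88) = 0.24844
20 log₁₀(0.24844) = -12.10 dB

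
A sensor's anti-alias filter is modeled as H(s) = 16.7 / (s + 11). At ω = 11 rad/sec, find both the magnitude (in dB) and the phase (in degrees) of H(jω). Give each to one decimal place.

|H| = 0.6 dB, ∠H = -45.0°

|j11 + 11| = √(11² + 11²) = 15.56
|H(j11)| = 16.7 / 15.56 = 1.0735
20 log₁₀(1.0735) = 0.62 dB
∠(j11 + 11) = arctan(11/11) = 45.00°
∠H(j11) = −45.00° = -45.00°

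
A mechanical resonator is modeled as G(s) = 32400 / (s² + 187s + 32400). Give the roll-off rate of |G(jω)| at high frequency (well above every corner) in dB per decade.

-40 dB/decade

With 0 zeros and 2 poles, the high-frequency asymptotic slope is 20 × (0 − 2) = -40 dB/decade.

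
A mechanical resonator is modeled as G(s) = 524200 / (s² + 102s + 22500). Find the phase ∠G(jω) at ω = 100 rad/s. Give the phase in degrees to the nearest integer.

∠[(j100)² + 102(j100) + 22500] = ∠[12500 + j10200] = 39.21°
∠G(j100) = −39.21° = -39.21°

-39 deg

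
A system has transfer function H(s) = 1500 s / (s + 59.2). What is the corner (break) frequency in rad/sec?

The single real pole at s = −59.2 gives a corner at ω = 59.2 rad/sec.

59.2 rad/sec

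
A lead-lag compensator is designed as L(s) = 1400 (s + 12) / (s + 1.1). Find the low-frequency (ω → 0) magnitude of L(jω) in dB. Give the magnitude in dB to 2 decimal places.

L(0) = 1400 × 12 / 1.1 = 15273
20 log₁₀(15273) = 83.678 dB

83.68 dB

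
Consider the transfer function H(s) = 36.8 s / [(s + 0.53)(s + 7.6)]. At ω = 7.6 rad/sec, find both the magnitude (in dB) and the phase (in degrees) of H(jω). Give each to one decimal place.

|j7.6| = 7.6
|j7.6 + 0.53| = √(7.6² + 0.53²) = 7.618
|j7.6 + 7.6| = √(7.6² + 7.6²) = 10.75
|H(j7.6)| = 36.8 × 7.6 / (7.618 × 10.75) = 3.4156
20 log₁₀(3.4156) = 10.67 dB
∠(j7.6) = 90.00°
∠(j7.6 + 0.53) = arctan(7.6/0.53) = 86.01°
∠(j7.6 + 7.6) = arctan(7.6/7.6) = 45.00°
∠H(j7.6) = 90.00° − (86.01° + 45.00°) = -41.01°

|H| = 10.7 dB, ∠H = -41.0°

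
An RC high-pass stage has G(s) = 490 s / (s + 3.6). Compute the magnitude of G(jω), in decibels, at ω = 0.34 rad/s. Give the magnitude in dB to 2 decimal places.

|j0.34| = 0.34
|j0.34 + 3.6| = √(0.34² + 3.6²) = 3.616
|G(j0.34)| = 490 × 0.34 / 3.616 = 46.073
20 log₁₀(46.073) = 33.269 dB

33.27 dB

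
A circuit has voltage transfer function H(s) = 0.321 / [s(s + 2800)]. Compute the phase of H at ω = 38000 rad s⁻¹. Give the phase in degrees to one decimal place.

-175.8°

∠(j38000 + 2800) = arctan(38000/2800) = 85.79°
∠(j38000) = 90.00°
∠H(j38000) = − (85.79° + 90.00°) = -175.79°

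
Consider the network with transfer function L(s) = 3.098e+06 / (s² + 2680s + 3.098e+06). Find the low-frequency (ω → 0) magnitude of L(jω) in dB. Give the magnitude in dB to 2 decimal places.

L(0) = 3.098e+06 / 3.098e+06 = 1
20 log₁₀(1) = 0.000 dB

0.00 dB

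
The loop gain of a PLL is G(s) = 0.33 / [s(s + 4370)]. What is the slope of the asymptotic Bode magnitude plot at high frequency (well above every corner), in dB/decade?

With 0 zeros and 2 poles, the high-frequency asymptotic slope is 20 × (0 − 2) = -40 dB/decade.

-40 dB/decade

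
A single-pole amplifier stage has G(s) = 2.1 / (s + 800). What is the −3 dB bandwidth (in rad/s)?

For a single-pole low-pass, the −3 dB point is at the pole: ω = 800 rad/s.

800 rad/s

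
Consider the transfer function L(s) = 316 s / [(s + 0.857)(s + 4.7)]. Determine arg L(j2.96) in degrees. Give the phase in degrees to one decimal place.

∠(j2.96) = 90.00°
∠(j2.96 + 0.857) = arctan(2.96/0.857) = 73.85°
∠(j2.96 + 4.7) = arctan(2.96/4.7) = 32.20°
∠L(j2.96) = 90.00° − (73.85° + 32.20°) = -16.06°

-16.1°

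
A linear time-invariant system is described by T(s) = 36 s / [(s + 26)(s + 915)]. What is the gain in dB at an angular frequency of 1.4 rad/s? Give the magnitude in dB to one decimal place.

|j1.4| = 1.4
|j1.4 + 26| = √(1.4² + 26²) = 26.04
|j1.4 + 915| = √(1.4² + 915²) = 915
|T(j1.4)| = 36 × 1.4 / (26.04 × 915) = 0.0021155
20 log₁₀(0.0021155) = -53.49 dB

-53.5 dB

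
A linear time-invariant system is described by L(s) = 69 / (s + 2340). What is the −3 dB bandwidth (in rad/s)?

2340 rad/s

For a single-pole low-pass, the −3 dB point is at the pole: ω = 2340 rad/s.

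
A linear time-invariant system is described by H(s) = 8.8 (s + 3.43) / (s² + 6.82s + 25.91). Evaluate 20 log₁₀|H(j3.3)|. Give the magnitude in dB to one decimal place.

3.8 dB

|j3.3 + 3.43| = √(3.3² + 3.43²) = 4.76
|(j3.3)² + 6.82(j3.3) + 25.91| = |15.02 + j22.506| = 27.06
|H(j3.3)| = 8.8 × 4.76 / 27.06 = 1.548
20 log₁₀(1.548) = 3.80 dB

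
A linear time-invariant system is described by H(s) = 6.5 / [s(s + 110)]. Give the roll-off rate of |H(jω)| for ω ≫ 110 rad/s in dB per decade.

-40 dB/decade

With 0 zeros and 2 poles, the high-frequency asymptotic slope is 20 × (0 − 2) = -40 dB/decade.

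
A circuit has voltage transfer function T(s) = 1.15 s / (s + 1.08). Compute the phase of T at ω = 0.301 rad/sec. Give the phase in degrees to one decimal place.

74.4°

∠(j0.301) = 90.00°
∠(j0.301 + 1.08) = arctan(0.301/1.08) = 15.57°
∠T(j0.301) = 90.00° − 15.57° = 74.43°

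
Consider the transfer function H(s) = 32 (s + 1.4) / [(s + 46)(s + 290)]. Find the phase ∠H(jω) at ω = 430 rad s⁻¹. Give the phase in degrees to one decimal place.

-50.1 deg

∠(j430 + 1.4) = arctan(430/1.4) = 89.81°
∠(j430 + 46) = arctan(430/46) = 83.89°
∠(j430 + 290) = arctan(430/290) = 56.00°
∠H(j430) = 89.81° − (83.89° + 56.00°) = -50.08°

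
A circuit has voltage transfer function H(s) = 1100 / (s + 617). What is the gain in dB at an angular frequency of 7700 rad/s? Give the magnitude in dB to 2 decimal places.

|j7700 + 617| = √(7700² + 617²) = 7725
|H(j7700)| = 1100 / 7725 = 0.1424
20 log₁₀(0.1424) = -16.930 dB

-16.93 dB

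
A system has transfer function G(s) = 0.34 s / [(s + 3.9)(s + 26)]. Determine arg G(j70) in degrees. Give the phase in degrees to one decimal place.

∠(j70) = 90.00°
∠(j70 + 3.9) = arctan(70/3.9) = 86.81°
∠(j70 + 26) = arctan(70/26) = 69.62°
∠G(j70) = 90.00° − (86.81° + 69.62°) = -66.43°

-66.4°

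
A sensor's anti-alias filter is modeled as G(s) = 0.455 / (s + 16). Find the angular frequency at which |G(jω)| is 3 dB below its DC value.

16 rad/sec

For a single-pole low-pass, the −3 dB point is at the pole: ω = 16 rad/sec.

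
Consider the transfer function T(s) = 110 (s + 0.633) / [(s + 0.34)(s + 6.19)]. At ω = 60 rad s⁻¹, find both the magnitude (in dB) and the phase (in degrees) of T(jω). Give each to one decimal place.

|j60 + 0.633| = √(60² + 0.633²) = 60
|j60 + 0.34| = √(60² + 0.34²) = 60
|j60 + 6.19| = √(60² + 6.19²) = 60.32
|T(j60)| = 110 × 60 / (60 × 60.32) = 1.8237
20 log₁₀(1.8237) = 5.22 dB
∠(j60 + 0.633) = arctan(60/0.633) = 89.40°
∠(j60 + 0.34) = arctan(60/0.34) = 89.68°
∠(j60 + 6.19) = arctan(60/6.19) = 84.11°
∠T(j60) = 89.40° − (89.68° + 84.11°) = -84.39°

|T| = 5.2 dB, ∠T = -84.4°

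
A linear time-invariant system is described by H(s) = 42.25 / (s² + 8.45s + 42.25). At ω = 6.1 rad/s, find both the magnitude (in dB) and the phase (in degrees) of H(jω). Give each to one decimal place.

|(j6.1)² + 8.45(j6.1) + 42.25| = |5.04 + j51.545| = 51.79
|H(j6.1)| = 42.25 / 51.79 = 0.81578
20 log₁₀(0.81578) = -1.77 dB
∠[(j6.1)² + 8.45(j6.1) + 42.25] = ∠[5.04 + j51.545] = 84.42°
∠H(j6.1) = −84.42° = -84.42°

|H| = -1.8 dB, ∠H = -84.4 deg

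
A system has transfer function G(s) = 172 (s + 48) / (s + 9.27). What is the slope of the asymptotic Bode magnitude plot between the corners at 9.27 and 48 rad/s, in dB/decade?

In this band the factors already past their corner are: pole at 9.27; net slope = -20 dB/decade.

-20 dB/decade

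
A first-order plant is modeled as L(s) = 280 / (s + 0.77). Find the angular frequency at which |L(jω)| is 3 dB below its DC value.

0.77 rad s⁻¹

For a single-pole low-pass, the −3 dB point is at the pole: ω = 0.77 rad s⁻¹.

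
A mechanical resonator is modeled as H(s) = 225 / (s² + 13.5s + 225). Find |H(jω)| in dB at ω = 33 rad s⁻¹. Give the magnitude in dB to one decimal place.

|(j33)² + 13.5(j33) + 225| = |-864 + j445.5| = 972.1
|H(j33)| = 225 / 972.1 = 0.23146
20 log₁₀(0.23146) = -12.71 dB

-12.7 dB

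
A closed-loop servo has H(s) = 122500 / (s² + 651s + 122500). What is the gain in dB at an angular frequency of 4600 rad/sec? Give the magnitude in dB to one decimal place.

-44.8 dB

|(j4600)² + 651(j4600) + 122500| = |-2.1038e+07 + j2.9946e+06| = 2.125e+07
|H(j4600)| = 122500 / 2.125e+07 = 0.0057648
20 log₁₀(0.0057648) = -44.78 dB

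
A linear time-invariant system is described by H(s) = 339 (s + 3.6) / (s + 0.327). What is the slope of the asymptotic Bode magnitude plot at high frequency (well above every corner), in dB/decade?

0 dB/decade

With 1 zero and 1 pole, the high-frequency asymptotic slope is 20 × (1 − 1) = 0 dB/decade.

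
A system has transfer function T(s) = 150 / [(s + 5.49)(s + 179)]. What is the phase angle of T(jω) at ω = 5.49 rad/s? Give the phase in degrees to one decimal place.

∠(j5.49 + 5.49) = arctan(5.49/5.49) = 45.00°
∠(j5.49 + 179) = arctan(5.49/179) = 1.76°
∠T(j5.49) = − (45.00° + 1.76°) = -46.76°

-46.8°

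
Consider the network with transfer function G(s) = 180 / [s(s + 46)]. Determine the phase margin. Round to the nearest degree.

Gain crossover: |G(jω)| = 1 at ω ≈ 3.9 rad/s.
∠G(j3.9) = −90° − arctan(3.9/46) ≈ -94.84°
PM = 180° + (-94.84°) = 85.16°

85°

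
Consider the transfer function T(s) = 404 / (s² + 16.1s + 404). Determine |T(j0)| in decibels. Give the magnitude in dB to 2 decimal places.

0.00 dB

T(0) = 404 / 404 = 1
20 log₁₀(1) = 0.000 dB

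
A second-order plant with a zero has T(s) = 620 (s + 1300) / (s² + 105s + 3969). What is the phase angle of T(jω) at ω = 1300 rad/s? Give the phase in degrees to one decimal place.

-130.4 deg

∠(j1300 + 1300) = arctan(1300/1300) = 45.00°
∠[(j1300)² + 105(j1300) + 3969] = ∠[-1.686e+06 + j1.365e+05] = 175.37°
∠T(j1300) = 45.00° − 175.37° = -130.37°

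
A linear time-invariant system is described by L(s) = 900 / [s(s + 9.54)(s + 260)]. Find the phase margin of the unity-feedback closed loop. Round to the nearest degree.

Gain crossover: |L(jω)| = 1 at ω ≈ 0.363 rad/s.
∠L(j0.363) = −90° − arctan(0.363/9.54) − arctan(0.363/260) ≈ -92.26°
PM = 180° + (-92.26°) = 87.74°

88 deg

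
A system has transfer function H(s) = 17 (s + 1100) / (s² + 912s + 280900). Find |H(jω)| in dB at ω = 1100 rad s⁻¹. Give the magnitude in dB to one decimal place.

|j1100 + 1100| = √(1100² + 1100²) = 1556
|(j1100)² + 912(j1100) + 280900| = |-9.291e+05 + j1.0032e+06| = 1.367e+06
|H(j1100)| = 17 × 1556 / 1.367e+06 = 0.019341
20 log₁₀(0.019341) = -34.27 dB

-34.3 dB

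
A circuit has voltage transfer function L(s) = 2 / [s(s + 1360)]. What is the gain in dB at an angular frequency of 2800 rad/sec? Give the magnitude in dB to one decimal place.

-132.8 dB

|j2800 + 1360| = √(2800² + 1360²) = 3113
|j2800| = 2800
|L(j2800)| = 2 / (3113 × 2800) = 2.2947e-07
20 log₁₀(2.2947e-07) = -132.79 dB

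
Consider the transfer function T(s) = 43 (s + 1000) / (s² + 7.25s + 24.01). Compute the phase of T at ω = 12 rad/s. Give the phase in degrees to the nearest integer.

∠(j12 + 1000) = arctan(12/1000) = 0.69°
∠[(j12)² + 7.25(j12) + 24.01] = ∠[-119.99 + j87] = 144.06°
∠T(j12) = 0.69° − 144.06° = -143.37°

-143 deg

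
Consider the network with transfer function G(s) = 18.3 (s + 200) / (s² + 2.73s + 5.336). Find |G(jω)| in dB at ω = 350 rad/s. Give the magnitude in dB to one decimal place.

-24.4 dB

|j350 + 200| = √(350² + 200²) = 403.1
|(j350)² + 2.73(j350) + 5.336| = |-1.2249e+05 + j955.5| = 1.225e+05
|G(j350)| = 18.3 × 403.1 / 1.225e+05 = 0.060221
20 log₁₀(0.060221) = -24.41 dB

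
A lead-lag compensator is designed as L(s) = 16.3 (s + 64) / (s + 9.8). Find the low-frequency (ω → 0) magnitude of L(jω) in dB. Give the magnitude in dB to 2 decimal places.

40.54 dB

L(0) = 16.3 × 64 / 9.8 = 106.45
20 log₁₀(106.45) = 40.543 dB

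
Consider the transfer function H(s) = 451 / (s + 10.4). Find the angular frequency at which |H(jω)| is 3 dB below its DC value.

For a single-pole low-pass, the −3 dB point is at the pole: ω = 10.4 rad/sec.

10.4 rad/sec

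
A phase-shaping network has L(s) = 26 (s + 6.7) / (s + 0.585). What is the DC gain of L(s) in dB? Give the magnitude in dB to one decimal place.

49.5 dB

L(0) = 26 × 6.7 / 0.585 = 297.78
20 log₁₀(297.78) = 49.48 dB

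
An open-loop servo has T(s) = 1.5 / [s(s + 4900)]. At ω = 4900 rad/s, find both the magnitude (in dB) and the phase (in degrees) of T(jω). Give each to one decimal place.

|T| = -147.1 dB, ∠T = -135.0 deg

|j4900 + 4900| = √(4900² + 4900²) = 6930
|j4900| = 4900
|T(j4900)| = 1.5 / (6930 × 4900) = 4.4176e-08
20 log₁₀(4.4176e-08) = -147.10 dB
∠(j4900 + 4900) = arctan(4900/4900) = 45.00°
∠(j4900) = 90.00°
∠T(j4900) = − (45.00° + 90.00°) = -135.00°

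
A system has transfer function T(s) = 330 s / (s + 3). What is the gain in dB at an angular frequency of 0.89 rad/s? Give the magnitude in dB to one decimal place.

|j0.89| = 0.89
|j0.89 + 3| = √(0.89² + 3²) = 3.129
|T(j0.89)| = 330 × 0.89 / 3.129 = 93.857
20 log₁₀(93.857) = 39.45 dB

39.4 dB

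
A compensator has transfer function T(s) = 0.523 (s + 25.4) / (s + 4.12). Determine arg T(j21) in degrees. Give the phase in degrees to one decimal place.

∠(j21 + 25.4) = arctan(21/25.4) = 39.58°
∠(j21 + 4.12) = arctan(21/4.12) = 78.90°
∠T(j21) = 39.58° − 78.90° = -39.32°

-39.3°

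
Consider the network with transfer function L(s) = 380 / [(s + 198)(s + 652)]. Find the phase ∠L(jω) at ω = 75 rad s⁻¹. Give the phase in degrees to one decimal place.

-27.3 deg

∠(j75 + 198) = arctan(75/198) = 20.75°
∠(j75 + 652) = arctan(75/652) = 6.56°
∠L(j75) = − (20.75° + 6.56°) = -27.31°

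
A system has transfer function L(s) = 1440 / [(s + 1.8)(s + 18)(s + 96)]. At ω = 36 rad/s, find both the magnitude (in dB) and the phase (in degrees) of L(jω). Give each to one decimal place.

|j36 + 1.8| = √(36² + 1.8²) = 36.04
|j36 + 18| = √(36² + 18²) = 40.25
|j36 + 96| = √(36² + 96²) = 102.5
|L(j36)| = 1440 / (36.04 × 40.25 × 102.5) = 0.0096809
20 log₁₀(0.0096809) = -40.28 dB
∠(j36 + 1.8) = arctan(36/1.8) = 87.14°
∠(j36 + 18) = arctan(36/18) = 63.43°
∠(j36 + 96) = arctan(36/96) = 20.56°
∠L(j36) = − (87.14° + 63.43° + 20.56°) = -171.13°

|L| = -40.3 dB, ∠L = -171.1°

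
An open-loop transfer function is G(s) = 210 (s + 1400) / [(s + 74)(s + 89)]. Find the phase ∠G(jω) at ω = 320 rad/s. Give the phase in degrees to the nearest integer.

∠(j320 + 1400) = arctan(320/1400) = 12.88°
∠(j320 + 74) = arctan(320/74) = 76.98°
∠(j320 + 89) = arctan(320/89) = 74.46°
∠G(j320) = 12.88° − (76.98° + 74.46°) = -138.56°

-139°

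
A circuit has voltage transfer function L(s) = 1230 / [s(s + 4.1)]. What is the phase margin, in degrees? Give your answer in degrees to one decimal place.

Gain crossover: |L(jω)| = 1 at ω ≈ 35 rad/sec.
∠L(j35) = −90° − arctan(35/4.1) ≈ -173.31°
PM = 180° + (-173.31°) = 6.69°

6.7°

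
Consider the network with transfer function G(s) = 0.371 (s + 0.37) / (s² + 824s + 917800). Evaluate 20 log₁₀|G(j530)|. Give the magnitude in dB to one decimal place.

|j530 + 0.37| = √(530² + 0.37²) = 530
|(j530)² + 824(j530) + 917800| = |6.369e+05 + j4.3672e+05| = 7.722e+05
|G(j530)| = 0.371 × 530 / 7.722e+05 = 0.00025462
20 log₁₀(0.00025462) = -71.88 dB

-71.9 dB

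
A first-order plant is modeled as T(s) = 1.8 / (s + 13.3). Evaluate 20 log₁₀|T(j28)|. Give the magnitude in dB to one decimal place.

-24.7 dB

|j28 + 13.3| = √(28² + 13.3²) = 31
|T(j28)| = 1.8 / 31 = 0.058068
20 log₁₀(0.058068) = -24.72 dB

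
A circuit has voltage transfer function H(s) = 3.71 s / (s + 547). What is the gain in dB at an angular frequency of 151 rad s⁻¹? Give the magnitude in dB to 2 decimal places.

|j151| = 151
|j151 + 547| = √(151² + 547²) = 567.5
|H(j151)| = 3.71 × 151 / 567.5 = 0.98723
20 log₁₀(0.98723) = -0.112 dB

-0.11 dB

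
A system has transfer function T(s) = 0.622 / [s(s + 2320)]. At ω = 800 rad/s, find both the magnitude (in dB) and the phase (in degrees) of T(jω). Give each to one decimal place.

|T| = -130.0 dB, ∠T = -109.0°

|j800 + 2320| = √(800² + 2320²) = 2454
|j800| = 800
|T(j800)| = 0.622 / (2454 × 800) = 3.1682e-07
20 log₁₀(3.1682e-07) = -129.98 dB
∠(j800 + 2320) = arctan(800/2320) = 19.03°
∠(j800) = 90.00°
∠T(j800) = − (19.03° + 90.00°) = -109.03°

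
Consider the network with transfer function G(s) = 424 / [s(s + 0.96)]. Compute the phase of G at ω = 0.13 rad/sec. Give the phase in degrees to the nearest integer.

-98°

∠(j0.13 + 0.96) = arctan(0.13/0.96) = 7.71°
∠(j0.13) = 90.00°
∠G(j0.13) = − (7.71° + 90.00°) = -97.71°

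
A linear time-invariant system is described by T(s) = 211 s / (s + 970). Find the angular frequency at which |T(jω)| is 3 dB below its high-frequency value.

For a single-pole high-pass, the −3 dB point is at the pole: ω = 970 rad/s.

970 rad/s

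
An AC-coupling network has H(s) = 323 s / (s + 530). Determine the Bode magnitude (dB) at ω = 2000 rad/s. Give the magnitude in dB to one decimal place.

49.9 dB

|j2000| = 2000
|j2000 + 530| = √(2000² + 530²) = 2069
|H(j2000)| = 323 × 2000 / 2069 = 312.22
20 log₁₀(312.22) = 49.89 dB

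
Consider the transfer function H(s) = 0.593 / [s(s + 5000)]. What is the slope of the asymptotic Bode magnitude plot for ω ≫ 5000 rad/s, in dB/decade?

With 0 zeros and 2 poles, the high-frequency asymptotic slope is 20 × (0 − 2) = -40 dB/decade.

-40 dB/decade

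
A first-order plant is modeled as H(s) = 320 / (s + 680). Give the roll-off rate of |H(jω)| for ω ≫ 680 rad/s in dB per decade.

-20 dB/decade

With 0 zeros and 1 pole, the high-frequency asymptotic slope is 20 × (0 − 1) = -20 dB/decade.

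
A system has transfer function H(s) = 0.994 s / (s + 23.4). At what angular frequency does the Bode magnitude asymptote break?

The single real pole at s = −23.4 gives a corner at ω = 23.4 rad/s.

23.4 rad/s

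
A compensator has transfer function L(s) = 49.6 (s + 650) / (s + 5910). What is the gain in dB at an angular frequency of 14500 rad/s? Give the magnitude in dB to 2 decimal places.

33.25 dB

|j14500 + 650| = √(14500² + 650²) = 1.451e+04
|j14500 + 5910| = √(14500² + 5910²) = 1.566e+04
|L(j14500)| = 49.6 × 1.451e+04 / 1.566e+04 = 45.977
20 log₁₀(45.977) = 33.251 dB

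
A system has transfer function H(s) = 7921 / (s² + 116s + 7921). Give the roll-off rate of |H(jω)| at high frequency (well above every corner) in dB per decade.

With 0 zeros and 2 poles, the high-frequency asymptotic slope is 20 × (0 − 2) = -40 dB/decade.

-40 dB/decade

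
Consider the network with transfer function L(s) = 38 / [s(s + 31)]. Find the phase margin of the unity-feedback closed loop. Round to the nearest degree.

Gain crossover: |L(jω)| = 1 at ω ≈ 1.22 rad/s.
∠L(j1.22) = −90° − arctan(1.22/31) ≈ -92.26°
PM = 180° + (-92.26°) = 87.74°

88°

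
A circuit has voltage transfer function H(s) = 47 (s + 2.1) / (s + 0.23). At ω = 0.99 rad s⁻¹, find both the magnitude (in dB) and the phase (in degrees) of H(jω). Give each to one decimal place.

|H| = 40.6 dB, ∠H = -51.7°

|j0.99 + 2.1| = √(0.99² + 2.1²) = 2.322
|j0.99 + 0.23| = √(0.99² + 0.23²) = 1.016
|H(j0.99)| = 47 × 2.322 / 1.016 = 107.36
20 log₁₀(107.36) = 40.62 dB
∠(j0.99 + 2.1) = arctan(0.99/2.1) = 25.24°
∠(j0.99 + 0.23) = arctan(0.99/0.23) = 76.92°
∠H(j0.99) = 25.24° − 76.92° = -51.68°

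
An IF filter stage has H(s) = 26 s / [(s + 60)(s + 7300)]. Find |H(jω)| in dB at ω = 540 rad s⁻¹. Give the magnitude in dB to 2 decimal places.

-49.04 dB

|j540| = 540
|j540 + 60| = √(540² + 60²) = 543.3
|j540 + 7300| = √(540² + 7300²) = 7320
|H(j540)| = 26 × 540 / (543.3 × 7320) = 0.0035302
20 log₁₀(0.0035302) = -49.044 dB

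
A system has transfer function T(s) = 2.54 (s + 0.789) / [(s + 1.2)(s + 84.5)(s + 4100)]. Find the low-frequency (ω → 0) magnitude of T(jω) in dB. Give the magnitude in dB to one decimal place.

-106.3 dB

T(0) = 2.54 × 0.789 / (1.2 × 84.5 × 4100) = 4.8205e-06
20 log₁₀(4.8205e-06) = -106.34 dB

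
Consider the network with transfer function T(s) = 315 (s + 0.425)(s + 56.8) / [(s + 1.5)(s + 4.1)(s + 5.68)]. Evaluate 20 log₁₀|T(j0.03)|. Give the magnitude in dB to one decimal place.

|j0.03 + 0.425| = √(0.03² + 0.425²) = 0.4261
|j0.03 + 56.8| = √(0.03² + 56.8²) = 56.8
|j0.03 + 1.5| = √(0.03² + 1.5²) = 1.5
|j0.03 + 4.1| = √(0.03² + 4.1²) = 4.1
|j0.03 + 5.68| = √(0.03² + 5.68²) = 5.68
|T(j0.03)| = 315 × 0.4261 × 56.8 / (1.5 × 4.1 × 5.68) = 218.17
20 log₁₀(218.17) = 46.78 dB

46.8 dB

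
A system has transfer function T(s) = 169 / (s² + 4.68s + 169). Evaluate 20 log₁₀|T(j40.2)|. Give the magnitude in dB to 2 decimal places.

|(j40.2)² + 4.68(j40.2) + 169| = |-1447 + j188.14| = 1459
|T(j40.2)| = 169 / 1459 = 0.11582
20 log₁₀(0.11582) = -18.725 dB

-18.72 dB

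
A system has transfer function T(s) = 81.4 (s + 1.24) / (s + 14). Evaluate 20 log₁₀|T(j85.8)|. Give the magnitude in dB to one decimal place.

38.1 dB

|j85.8 + 1.24| = √(85.8² + 1.24²) = 85.81
|j85.8 + 14| = √(85.8² + 14²) = 86.93
|T(j85.8)| = 81.4 × 85.81 / 86.93 = 80.346
20 log₁₀(80.346) = 38.10 dB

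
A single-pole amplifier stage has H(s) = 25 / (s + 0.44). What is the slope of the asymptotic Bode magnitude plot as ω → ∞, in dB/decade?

With 0 zeros and 1 pole, the high-frequency asymptotic slope is 20 × (0 − 1) = -20 dB/decade.

-20 dB/decade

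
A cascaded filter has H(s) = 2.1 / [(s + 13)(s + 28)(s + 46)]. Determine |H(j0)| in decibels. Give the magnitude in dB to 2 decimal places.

-78.03 dB

H(0) = 2.1 / (13 × 28 × 46) = 0.00012542
20 log₁₀(0.00012542) = -78.033 dB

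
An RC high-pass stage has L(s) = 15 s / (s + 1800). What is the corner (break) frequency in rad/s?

1800 rad/s

The single real pole at s = −1800 gives a corner at ω = 1800 rad/s.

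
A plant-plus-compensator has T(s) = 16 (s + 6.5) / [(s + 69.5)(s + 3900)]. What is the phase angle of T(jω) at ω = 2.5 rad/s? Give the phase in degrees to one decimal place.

∠(j2.5 + 6.5) = arctan(2.5/6.5) = 21.04°
∠(j2.5 + 69.5) = arctan(2.5/69.5) = 2.06°
∠(j2.5 + 3900) = arctan(2.5/3900) = 0.04°
∠T(j2.5) = 21.04° − (2.06° + 0.04°) = 18.94°

18.9°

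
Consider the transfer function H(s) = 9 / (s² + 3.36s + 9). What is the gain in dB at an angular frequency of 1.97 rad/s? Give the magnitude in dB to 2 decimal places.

|(j1.97)² + 3.36(j1.97) + 9| = |5.1191 + j6.6192| = 8.368
|H(j1.97)| = 9 / 8.368 = 1.0756
20 log₁₀(1.0756) = 0.633 dB

0.63 dB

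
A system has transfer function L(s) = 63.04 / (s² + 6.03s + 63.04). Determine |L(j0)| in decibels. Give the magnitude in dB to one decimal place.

L(0) = 63.04 / 63.04 = 1
20 log₁₀(1) = 0.00 dB

0.0 dB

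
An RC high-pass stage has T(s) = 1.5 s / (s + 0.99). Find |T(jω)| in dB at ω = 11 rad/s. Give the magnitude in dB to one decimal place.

|j11| = 11
|j11 + 0.99| = √(11² + 0.99²) = 11.04
|T(j11)| = 1.5 × 11 / 11.04 = 1.494
20 log₁₀(1.494) = 3.49 dB

3.5 dB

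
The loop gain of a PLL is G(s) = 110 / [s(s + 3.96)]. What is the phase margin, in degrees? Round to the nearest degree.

21°

Gain crossover: |G(jω)| = 1 at ω ≈ 10.1 rad/s.
∠G(j10.1) = −90° − arctan(10.1/3.96) ≈ -158.63°
PM = 180° + (-158.63°) = 21.37°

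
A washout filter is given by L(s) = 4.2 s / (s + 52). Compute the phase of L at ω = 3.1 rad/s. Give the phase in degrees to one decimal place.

86.6°

∠(j3.1) = 90.00°
∠(j3.1 + 52) = arctan(3.1/52) = 3.41°
∠L(j3.1) = 90.00° − 3.41° = 86.59°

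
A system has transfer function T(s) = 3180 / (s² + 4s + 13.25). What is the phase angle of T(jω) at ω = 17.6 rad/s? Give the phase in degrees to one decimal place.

∠[(j17.6)² + 4(j17.6) + 13.25] = ∠[-296.51 + j70.4] = 166.64°
∠T(j17.6) = −166.64° = -166.64°

-166.6°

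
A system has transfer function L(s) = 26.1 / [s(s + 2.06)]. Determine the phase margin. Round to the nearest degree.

23°

Gain crossover: |L(jω)| = 1 at ω ≈ 4.91 rad s⁻¹.
∠L(j4.91) = −90° − arctan(4.91/2.06) ≈ -157.22°
PM = 180° + (-157.22°) = 22.78°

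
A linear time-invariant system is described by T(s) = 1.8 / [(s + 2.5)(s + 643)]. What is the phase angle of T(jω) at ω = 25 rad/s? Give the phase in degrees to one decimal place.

∠(j25 + 2.5) = arctan(25/2.5) = 84.29°
∠(j25 + 643) = arctan(25/643) = 2.23°
∠T(j25) = − (84.29° + 2.23°) = -86.52°

-86.5°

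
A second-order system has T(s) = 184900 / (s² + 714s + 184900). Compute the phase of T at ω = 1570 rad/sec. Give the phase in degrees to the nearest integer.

-154 deg

∠[(j1570)² + 714(j1570) + 184900] = ∠[-2.28e+06 + j1.121e+06] = 153.82°
∠T(j1570) = −153.82° = -153.82°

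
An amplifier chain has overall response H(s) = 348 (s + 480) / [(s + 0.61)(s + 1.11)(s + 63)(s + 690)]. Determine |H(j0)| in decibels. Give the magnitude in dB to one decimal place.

H(0) = 348 × 480 / (0.61 × 1.11 × 63 × 690) = 5.6752
20 log₁₀(5.6752) = 15.08 dB

15.1 dB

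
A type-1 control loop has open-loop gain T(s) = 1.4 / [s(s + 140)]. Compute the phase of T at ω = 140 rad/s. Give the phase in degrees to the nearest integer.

∠(j140 + 140) = arctan(140/140) = 45.00°
∠(j140) = 90.00°
∠T(j140) = − (45.00° + 90.00°) = -135.00°

-135°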